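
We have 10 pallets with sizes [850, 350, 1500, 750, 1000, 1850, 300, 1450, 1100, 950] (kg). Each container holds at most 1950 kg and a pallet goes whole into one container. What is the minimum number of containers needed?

Total = 1850 + 1500 + 1450 + 1100 + 1000 + 950 + 850 + 750 + 350 + 300 = 10100 kg.
Lower bound: ⌈10100/1950⌉ = 6 containers.
A packing using 6 containers:
  container 1: 1850 = 1850
  container 2: 1500 + 350 = 1850
  container 3: 1450 + 300 = 1750
  container 4: 1100 + 850 = 1950
  container 5: 1000 + 950 = 1950
  container 6: 750 = 750
This matches the lower bound, so 6 is optimal.

6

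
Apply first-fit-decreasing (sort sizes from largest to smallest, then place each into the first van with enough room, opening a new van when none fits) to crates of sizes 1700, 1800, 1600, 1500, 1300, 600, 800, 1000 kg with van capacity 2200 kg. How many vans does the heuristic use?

6

Sorted descending: 1800, 1700, 1600, 1500, 1300, 1000, 800, 600.
  1800 → van 1 (new)  [load 1800/2200]
  1700 → van 2 (new)  [load 1700/2200]
  1600 → van 3 (new)  [load 1600/2200]
  1500 → van 4 (new)  [load 1500/2200]
  1300 → van 5 (new)  [load 1300/2200]
  1000 → van 6 (new)  [load 1000/2200]
  800 → van 5  [load 2100/2200]
  600 → van 3  [load 2200/2200]
6 vans opened.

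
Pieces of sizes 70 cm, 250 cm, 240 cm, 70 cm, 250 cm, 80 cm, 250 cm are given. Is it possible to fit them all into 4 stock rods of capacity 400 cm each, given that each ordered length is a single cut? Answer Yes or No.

A valid assignment using 4 stock rods:
  stock rod 1: 250 + 80 + 70 = 400
  stock rod 2: 250 + 70 = 320
  stock rod 3: 250 = 250
  stock rod 4: 240 = 240
Every load is within 400 cm, so 4 stock rods suffice.

Yes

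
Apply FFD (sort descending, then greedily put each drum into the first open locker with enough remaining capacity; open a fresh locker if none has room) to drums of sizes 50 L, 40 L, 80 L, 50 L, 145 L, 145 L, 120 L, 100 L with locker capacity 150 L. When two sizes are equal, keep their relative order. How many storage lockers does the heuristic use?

6

Sorted descending: 145, 145, 120, 100, 80, 50, 50, 40.
  145 → locker 1 (new)  [load 145/150]
  145 → locker 2 (new)  [load 145/150]
  120 → locker 3 (new)  [load 120/150]
  100 → locker 4 (new)  [load 100/150]
  80 → locker 5 (new)  [load 80/150]
  50 → locker 4  [load 150/150]
  50 → locker 5  [load 130/150]
  40 → locker 6 (new)  [load 40/150]
6 storage lockers opened.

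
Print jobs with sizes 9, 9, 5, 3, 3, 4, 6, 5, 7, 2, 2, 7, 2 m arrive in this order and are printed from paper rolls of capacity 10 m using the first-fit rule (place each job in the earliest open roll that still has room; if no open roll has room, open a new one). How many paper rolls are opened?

8

  9 → roll 1 (new)  [load 9/10]
  9 → roll 2 (new)  [load 9/10]
  5 → roll 3 (new)  [load 5/10]
  3 → roll 3  [load 8/10]
  3 → roll 4 (new)  [load 3/10]
  4 → roll 4  [load 7/10]
  6 → roll 5 (new)  [load 6/10]
  5 → roll 6 (new)  [load 5/10]
  7 → roll 7 (new)  [load 7/10]
  2 → roll 3  [load 10/10]
  2 → roll 4  [load 9/10]
  7 → roll 8 (new)  [load 7/10]
  2 → roll 5  [load 8/10]
8 paper rolls opened.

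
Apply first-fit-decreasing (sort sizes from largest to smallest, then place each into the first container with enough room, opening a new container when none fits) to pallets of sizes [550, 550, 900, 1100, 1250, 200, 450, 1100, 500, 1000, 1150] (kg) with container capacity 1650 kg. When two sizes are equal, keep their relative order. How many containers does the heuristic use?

Sorted descending: 1250, 1150, 1100, 1100, 1000, 900, 550, 550, 500, 450, 200.
  1250 → container 1 (new)  [load 1250/1650]
  1150 → container 2 (new)  [load 1150/1650]
  1100 → container 3 (new)  [load 1100/1650]
  1100 → container 4 (new)  [load 1100/1650]
  1000 → container 5 (new)  [load 1000/1650]
  900 → container 6 (new)  [load 900/1650]
  550 → container 3  [load 1650/1650]
  550 → container 4  [load 1650/1650]
  500 → container 2  [load 1650/1650]
  450 → container 5  [load 1450/1650]
  200 → container 1  [load 1450/1650]
6 containers opened.

6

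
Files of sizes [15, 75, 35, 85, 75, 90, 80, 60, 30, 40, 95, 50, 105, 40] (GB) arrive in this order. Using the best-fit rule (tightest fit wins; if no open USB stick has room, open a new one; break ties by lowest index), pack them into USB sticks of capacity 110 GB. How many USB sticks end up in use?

  15 → USB stick 1 (new)  [load 15/110]
  75 → USB stick 1  [load 90/110]
  35 → USB stick 2 (new)  [load 35/110]
  85 → USB stick 3 (new)  [load 85/110]
  75 → USB stick 2  [load 110/110]
  90 → USB stick 4 (new)  [load 90/110]
  80 → USB stick 5 (new)  [load 80/110]
  60 → USB stick 6 (new)  [load 60/110]
  30 → USB stick 5  [load 110/110]
  40 → USB stick 6  [load 100/110]
  95 → USB stick 7 (new)  [load 95/110]
  50 → USB stick 8 (new)  [load 50/110]
  105 → USB stick 9 (new)  [load 105/110]
  40 → USB stick 8  [load 90/110]
9 USB sticks opened.

9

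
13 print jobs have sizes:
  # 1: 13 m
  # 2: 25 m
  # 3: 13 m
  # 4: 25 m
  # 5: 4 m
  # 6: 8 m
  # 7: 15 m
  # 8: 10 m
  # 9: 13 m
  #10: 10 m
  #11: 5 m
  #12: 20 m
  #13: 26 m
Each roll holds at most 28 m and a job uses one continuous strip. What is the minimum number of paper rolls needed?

Total = 26 + 25 + 25 + 20 + 15 + 13 + 13 + 13 + 10 + 10 + 8 + 5 + 4 = 187 m.
Lower bound: ⌈187/28⌉ = 7 paper rolls.
A packing using 7 paper rolls:
  roll 1: 26 = 26
  roll 2: 25 = 25
  roll 3: 25 = 25
  roll 4: 20 + 8 = 28
  roll 5: 15 + 13 = 28
  roll 6: 13 + 10 + 5 = 28
  roll 7: 13 + 10 + 4 = 27
This matches the lower bound, so 7 is optimal.

7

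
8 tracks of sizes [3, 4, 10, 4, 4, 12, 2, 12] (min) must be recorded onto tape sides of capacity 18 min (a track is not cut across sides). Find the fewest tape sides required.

Total = 12 + 12 + 10 + 4 + 4 + 4 + 3 + 2 = 51 min.
Lower bound: ⌈51/18⌉ = 3 tape sides.
A packing using 3 tape sides:
  side 1: 12 + 4 + 2 = 18
  side 2: 12 + 4 = 16
  side 3: 10 + 4 + 3 = 17
This matches the lower bound, so 3 is optimal.

3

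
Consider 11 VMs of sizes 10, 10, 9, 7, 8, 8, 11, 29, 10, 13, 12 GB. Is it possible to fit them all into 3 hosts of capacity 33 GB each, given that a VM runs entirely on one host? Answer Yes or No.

No

Total = 127 GB; ⌈127/33⌉ = 4.
At least 4 hosts are required, but only 3 are allowed.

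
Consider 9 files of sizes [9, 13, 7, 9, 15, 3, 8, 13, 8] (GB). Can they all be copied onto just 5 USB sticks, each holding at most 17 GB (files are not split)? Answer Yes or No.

No

Total = 85 GB; ⌈85/17⌉ = 5.
The bound of 5 does not rule out 5, but exhaustive search shows no assignment into 5 USB sticks of capacity 17 GB exists — the minimum is 6.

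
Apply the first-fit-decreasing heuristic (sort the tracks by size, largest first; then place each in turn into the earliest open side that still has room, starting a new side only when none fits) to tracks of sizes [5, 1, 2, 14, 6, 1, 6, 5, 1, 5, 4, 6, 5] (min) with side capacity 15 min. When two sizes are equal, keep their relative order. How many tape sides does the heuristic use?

5

Sorted descending: 14, 6, 6, 6, 5, 5, 5, 5, 4, 2, 1, 1, 1.
  14 → side 1 (new)  [load 14/15]
  6 → side 2 (new)  [load 6/15]
  6 → side 2  [load 12/15]
  6 → side 3 (new)  [load 6/15]
  5 → side 3  [load 11/15]
  5 → side 4 (new)  [load 5/15]
  5 → side 4  [load 10/15]
  5 → side 4  [load 15/15]
  4 → side 3  [load 15/15]
  2 → side 2  [load 14/15]
  1 → side 1  [load 15/15]
  1 → side 2  [load 15/15]
  1 → side 5 (new)  [load 1/15]
5 tape sides opened.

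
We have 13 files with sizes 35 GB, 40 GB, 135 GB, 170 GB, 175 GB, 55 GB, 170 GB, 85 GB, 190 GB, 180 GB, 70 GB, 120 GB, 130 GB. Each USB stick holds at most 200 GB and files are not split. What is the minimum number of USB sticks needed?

Total = 190 + 180 + 175 + 170 + 170 + 135 + 130 + 120 + 85 + 70 + 55 + 40 + 35 = 1555 GB.
Lower bound: ⌈1555/200⌉ = 8 USB sticks.
A packing using 9 USB sticks:
  USB stick 1: 190 = 190
  USB stick 2: 180 = 180
  USB stick 3: 175 = 175
  USB stick 4: 170 = 170
  USB stick 5: 170 = 170
  USB stick 6: 135 + 55 = 190
  USB stick 7: 130 + 70 = 200
  USB stick 8: 120 + 40 + 35 = 195
  USB stick 9: 85 = 85
No arrangement into 8 USB sticks stays within capacity, so 9 is optimal.

9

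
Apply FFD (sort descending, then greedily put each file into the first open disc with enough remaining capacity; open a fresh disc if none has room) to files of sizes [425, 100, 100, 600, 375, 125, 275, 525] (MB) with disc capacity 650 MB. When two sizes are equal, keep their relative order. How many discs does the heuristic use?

4

Sorted descending: 600, 525, 425, 375, 275, 125, 100, 100.
  600 → disc 1 (new)  [load 600/650]
  525 → disc 2 (new)  [load 525/650]
  425 → disc 3 (new)  [load 425/650]
  375 → disc 4 (new)  [load 375/650]
  275 → disc 4  [load 650/650]
  125 → disc 2  [load 650/650]
  100 → disc 3  [load 525/650]
  100 → disc 3  [load 625/650]
4 discs opened.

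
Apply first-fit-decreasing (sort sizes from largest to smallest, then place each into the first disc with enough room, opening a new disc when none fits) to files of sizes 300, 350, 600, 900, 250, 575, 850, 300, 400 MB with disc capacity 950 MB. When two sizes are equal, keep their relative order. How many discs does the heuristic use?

Sorted descending: 900, 850, 600, 575, 400, 350, 300, 300, 250.
  900 → disc 1 (new)  [load 900/950]
  850 → disc 2 (new)  [load 850/950]
  600 → disc 3 (new)  [load 600/950]
  575 → disc 4 (new)  [load 575/950]
  400 → disc 5 (new)  [load 400/950]
  350 → disc 3  [load 950/950]
  300 → disc 4  [load 875/950]
  300 → disc 5  [load 700/950]
  250 → disc 5  [load 950/950]
5 discs opened.

5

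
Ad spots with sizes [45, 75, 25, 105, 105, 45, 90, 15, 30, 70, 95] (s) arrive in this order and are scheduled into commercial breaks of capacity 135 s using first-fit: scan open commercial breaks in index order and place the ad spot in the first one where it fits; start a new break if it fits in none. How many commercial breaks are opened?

6

  45 → break 1 (new)  [load 45/135]
  75 → break 1  [load 120/135]
  25 → break 2 (new)  [load 25/135]
  105 → break 2  [load 130/135]
  105 → break 3 (new)  [load 105/135]
  45 → break 4 (new)  [load 45/135]
  90 → break 4  [load 135/135]
  15 → break 1  [load 135/135]
  30 → break 3  [load 135/135]
  70 → break 5 (new)  [load 70/135]
  95 → break 6 (new)  [load 95/135]
6 commercial breaks opened.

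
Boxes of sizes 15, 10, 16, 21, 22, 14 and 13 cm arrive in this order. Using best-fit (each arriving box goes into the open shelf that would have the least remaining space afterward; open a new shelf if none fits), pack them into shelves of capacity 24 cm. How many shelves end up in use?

6

  15 → shelf 1 (new)  [load 15/24]
  10 → shelf 2 (new)  [load 10/24]
  16 → shelf 3 (new)  [load 16/24]
  21 → shelf 4 (new)  [load 21/24]
  22 → shelf 5 (new)  [load 22/24]
  14 → shelf 2  [load 24/24]
  13 → shelf 6 (new)  [load 13/24]
6 shelves opened.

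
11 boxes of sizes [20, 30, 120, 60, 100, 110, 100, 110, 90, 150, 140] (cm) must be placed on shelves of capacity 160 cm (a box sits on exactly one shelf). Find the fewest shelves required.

Total = 150 + 140 + 120 + 110 + 110 + 100 + 100 + 90 + 60 + 30 + 20 = 1030 cm.
Lower bound: ⌈1030/160⌉ = 7 shelves.
Also, 8 boxes each exceed 80 cm, and no two of those can share a shelf, so at least 8 shelves are needed.
A packing using 8 shelves:
  shelf 1: 150 = 150
  shelf 2: 140 + 20 = 160
  shelf 3: 120 + 30 = 150
  shelf 4: 110 = 110
  shelf 5: 110 = 110
  shelf 6: 100 + 60 = 160
  shelf 7: 100 = 100
  shelf 8: 90 = 90
This matches the lower bound, so 8 is optimal.

8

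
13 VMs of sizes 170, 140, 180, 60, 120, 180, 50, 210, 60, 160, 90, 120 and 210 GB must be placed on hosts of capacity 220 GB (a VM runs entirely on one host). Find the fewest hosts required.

Total = 210 + 210 + 180 + 180 + 170 + 160 + 140 + 120 + 120 + 90 + 60 + 60 + 50 = 1750 GB.
Lower bound: ⌈1750/220⌉ = 8 hosts.
Also, 9 VMs each exceed 110 GB, and no two of those can share a host, so at least 9 hosts are needed.
A packing using 9 hosts:
  host 1: 210 = 210
  host 2: 210 = 210
  host 3: 180 = 180
  host 4: 180 = 180
  host 5: 170 + 50 = 220
  host 6: 160 + 60 = 220
  host 7: 140 + 60 = 200
  host 8: 120 + 90 = 210
  host 9: 120 = 120
This matches the lower bound, so 9 is optimal.

9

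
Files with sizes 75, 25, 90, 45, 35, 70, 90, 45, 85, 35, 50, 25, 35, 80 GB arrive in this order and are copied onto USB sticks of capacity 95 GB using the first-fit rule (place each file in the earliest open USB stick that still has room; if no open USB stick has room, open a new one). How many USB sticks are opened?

10

  75 → USB stick 1 (new)  [load 75/95]
  25 → USB stick 2 (new)  [load 25/95]
  90 → USB stick 3 (new)  [load 90/95]
  45 → USB stick 2  [load 70/95]
  35 → USB stick 4 (new)  [load 35/95]
  70 → USB stick 5 (new)  [load 70/95]
  90 → USB stick 6 (new)  [load 90/95]
  45 → USB stick 4  [load 80/95]
  85 → USB stick 7 (new)  [load 85/95]
  35 → USB stick 8 (new)  [load 35/95]
  50 → USB stick 8  [load 85/95]
  25 → USB stick 2  [load 95/95]
  35 → USB stick 9 (new)  [load 35/95]
  80 → USB stick 10 (new)  [load 80/95]
10 USB sticks opened.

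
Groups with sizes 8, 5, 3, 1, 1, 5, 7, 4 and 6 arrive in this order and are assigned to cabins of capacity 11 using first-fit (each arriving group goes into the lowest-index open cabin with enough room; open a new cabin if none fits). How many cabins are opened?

  8 → cabin 1 (new)  [load 8/11]
  5 → cabin 2 (new)  [load 5/11]
  3 → cabin 1  [load 11/11]
  1 → cabin 2  [load 6/11]
  1 → cabin 2  [load 7/11]
  5 → cabin 3 (new)  [load 5/11]
  7 → cabin 4 (new)  [load 7/11]
  4 → cabin 2  [load 11/11]
  6 → cabin 3  [load 11/11]
4 cabins opened.

4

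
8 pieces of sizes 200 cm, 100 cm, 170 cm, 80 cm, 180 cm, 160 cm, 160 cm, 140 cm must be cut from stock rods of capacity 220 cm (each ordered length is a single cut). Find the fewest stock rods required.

7

Total = 200 + 180 + 170 + 160 + 160 + 140 + 100 + 80 = 1190 cm.
Lower bound: ⌈1190/220⌉ = 6 stock rods.
A packing using 7 stock rods:
  stock rod 1: 200 = 200
  stock rod 2: 180 = 180
  stock rod 3: 170 = 170
  stock rod 4: 160 = 160
  stock rod 5: 160 = 160
  stock rod 6: 140 + 80 = 220
  stock rod 7: 100 = 100
No arrangement into 6 stock rods stays within capacity, so 7 is optimal.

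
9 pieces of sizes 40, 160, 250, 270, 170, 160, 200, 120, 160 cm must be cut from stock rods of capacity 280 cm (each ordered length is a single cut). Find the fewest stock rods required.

7

Total = 270 + 250 + 200 + 170 + 160 + 160 + 160 + 120 + 40 = 1530 cm.
Lower bound: ⌈1530/280⌉ = 6 stock rods.
Also, 7 pieces each exceed 140 cm, and no two of those can share a stock rod, so at least 7 stock rods are needed.
A packing using 7 stock rods:
  stock rod 1: 270 = 270
  stock rod 2: 250 = 250
  stock rod 3: 200 + 40 = 240
  stock rod 4: 170 = 170
  stock rod 5: 160 + 120 = 280
  stock rod 6: 160 = 160
  stock rod 7: 160 = 160
This matches the lower bound, so 7 is optimal.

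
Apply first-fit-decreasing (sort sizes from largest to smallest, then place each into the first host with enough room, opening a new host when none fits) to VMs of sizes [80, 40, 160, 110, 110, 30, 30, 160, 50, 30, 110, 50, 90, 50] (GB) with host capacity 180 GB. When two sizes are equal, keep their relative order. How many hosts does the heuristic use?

Sorted descending: 160, 160, 110, 110, 110, 90, 80, 50, 50, 50, 40, 30, 30, 30.
  160 → host 1 (new)  [load 160/180]
  160 → host 2 (new)  [load 160/180]
  110 → host 3 (new)  [load 110/180]
  110 → host 4 (new)  [load 110/180]
  110 → host 5 (new)  [load 110/180]
  90 → host 6 (new)  [load 90/180]
  80 → host 6  [load 170/180]
  50 → host 3  [load 160/180]
  50 → host 4  [load 160/180]
  50 → host 5  [load 160/180]
  40 → host 7 (new)  [load 40/180]
  30 → host 7  [load 70/180]
  30 → host 7  [load 100/180]
  30 → host 7  [load 130/180]
7 hosts opened.

7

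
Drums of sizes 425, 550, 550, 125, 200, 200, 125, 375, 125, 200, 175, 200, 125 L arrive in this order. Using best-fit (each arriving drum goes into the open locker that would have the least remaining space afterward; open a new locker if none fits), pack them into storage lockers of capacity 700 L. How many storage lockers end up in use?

  425 → locker 1 (new)  [load 425/700]
  550 → locker 2 (new)  [load 550/700]
  550 → locker 3 (new)  [load 550/700]
  125 → locker 2  [load 675/700]
  200 → locker 1  [load 625/700]
  200 → locker 4 (new)  [load 200/700]
  125 → locker 3  [load 675/700]
  375 → locker 4  [load 575/700]
  125 → locker 4  [load 700/700]
  200 → locker 5 (new)  [load 200/700]
  175 → locker 5  [load 375/700]
  200 → locker 5  [load 575/700]
  125 → locker 5  [load 700/700]
5 storage lockers opened.

5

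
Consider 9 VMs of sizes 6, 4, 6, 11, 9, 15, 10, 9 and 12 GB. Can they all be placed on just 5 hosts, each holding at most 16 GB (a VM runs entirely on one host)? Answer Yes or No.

No

Total = 82 GB; ⌈82/16⌉ = 6.
At least 6 hosts are required, but only 5 are allowed.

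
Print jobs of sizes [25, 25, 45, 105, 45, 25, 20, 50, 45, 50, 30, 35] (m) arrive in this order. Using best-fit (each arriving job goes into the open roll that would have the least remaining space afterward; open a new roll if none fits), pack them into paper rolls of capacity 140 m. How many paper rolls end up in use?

  25 → roll 1 (new)  [load 25/140]
  25 → roll 1  [load 50/140]
  45 → roll 1  [load 95/140]
  105 → roll 2 (new)  [load 105/140]
  45 → roll 1  [load 140/140]
  25 → roll 2  [load 130/140]
  20 → roll 3 (new)  [load 20/140]
  50 → roll 3  [load 70/140]
  45 → roll 3  [load 115/140]
  50 → roll 4 (new)  [load 50/140]
  30 → roll 4  [load 80/140]
  35 → roll 4  [load 115/140]
4 paper rolls opened.

4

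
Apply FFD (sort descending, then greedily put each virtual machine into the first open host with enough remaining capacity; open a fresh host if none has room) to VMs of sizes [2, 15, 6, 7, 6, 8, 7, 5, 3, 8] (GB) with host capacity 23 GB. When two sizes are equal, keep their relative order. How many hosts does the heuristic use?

Sorted descending: 15, 8, 8, 7, 7, 6, 6, 5, 3, 2.
  15 → host 1 (new)  [load 15/23]
  8 → host 1  [load 23/23]
  8 → host 2 (new)  [load 8/23]
  7 → host 2  [load 15/23]
  7 → host 2  [load 22/23]
  6 → host 3 (new)  [load 6/23]
  6 → host 3  [load 12/23]
  5 → host 3  [load 17/23]
  3 → host 3  [load 20/23]
  2 → host 3  [load 22/23]
3 hosts opened.

3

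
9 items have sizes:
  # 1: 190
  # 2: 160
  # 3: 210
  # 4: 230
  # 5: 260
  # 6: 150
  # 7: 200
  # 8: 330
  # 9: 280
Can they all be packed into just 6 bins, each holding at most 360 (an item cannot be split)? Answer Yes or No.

No

Total = 2010; ⌈2010/360⌉ = 6.
7 items each exceed half the capacity and cannot share a bin, forcing at least 7 bins.
At least 7 bins are required, but only 6 are allowed.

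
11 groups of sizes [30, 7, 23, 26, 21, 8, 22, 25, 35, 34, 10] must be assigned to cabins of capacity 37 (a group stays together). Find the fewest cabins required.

8

Total = 35 + 34 + 30 + 26 + 25 + 23 + 22 + 21 + 10 + 8 + 7 = 241.
Lower bound: ⌈241/37⌉ = 7 cabins.
Also, 8 groups each exceed 37/2, and no two of those can share a cabin, so at least 8 cabins are needed.
A packing using 8 cabins:
  cabin 1: 35 = 35
  cabin 2: 34 = 34
  cabin 3: 30 + 7 = 37
  cabin 4: 26 + 10 = 36
  cabin 5: 25 + 8 = 33
  cabin 6: 23 = 23
  cabin 7: 22 = 22
  cabin 8: 21 = 21
This matches the lower bound, so 8 is optimal.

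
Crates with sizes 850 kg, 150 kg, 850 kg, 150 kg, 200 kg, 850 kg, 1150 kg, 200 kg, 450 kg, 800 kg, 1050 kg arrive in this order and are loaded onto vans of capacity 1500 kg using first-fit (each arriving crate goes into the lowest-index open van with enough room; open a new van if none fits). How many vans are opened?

6

  850 → van 1 (new)  [load 850/1500]
  150 → van 1  [load 1000/1500]
  850 → van 2 (new)  [load 850/1500]
  150 → van 1  [load 1150/1500]
  200 → van 1  [load 1350/1500]
  850 → van 3 (new)  [load 850/1500]
  1150 → van 4 (new)  [load 1150/1500]
  200 → van 2  [load 1050/1500]
  450 → van 2  [load 1500/1500]
  800 → van 5 (new)  [load 800/1500]
  1050 → van 6 (new)  [load 1050/1500]
6 vans opened.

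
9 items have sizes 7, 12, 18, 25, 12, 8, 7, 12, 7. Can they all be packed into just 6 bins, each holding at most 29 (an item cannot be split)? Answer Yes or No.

A valid assignment using 5 bins:
  bin 1: 25 = 25
  bin 2: 18 + 8 = 26
  bin 3: 12 + 12 = 24
  bin 4: 12 + 7 + 7 = 26
  bin 5: 7 = 7
That uses only 5 ≤ 6, so 6 bins are enough.

Yes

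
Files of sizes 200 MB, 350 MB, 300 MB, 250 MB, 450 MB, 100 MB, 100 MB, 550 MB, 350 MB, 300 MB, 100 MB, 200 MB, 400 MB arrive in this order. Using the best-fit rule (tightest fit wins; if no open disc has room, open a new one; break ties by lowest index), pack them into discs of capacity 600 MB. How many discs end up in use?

  200 → disc 1 (new)  [load 200/600]
  350 → disc 1  [load 550/600]
  300 → disc 2 (new)  [load 300/600]
  250 → disc 2  [load 550/600]
  450 → disc 3 (new)  [load 450/600]
  100 → disc 3  [load 550/600]
  100 → disc 4 (new)  [load 100/600]
  550 → disc 5 (new)  [load 550/600]
  350 → disc 4  [load 450/600]
  300 → disc 6 (new)  [load 300/600]
  100 → disc 4  [load 550/600]
  200 → disc 6  [load 500/600]
  400 → disc 7 (new)  [load 400/600]
7 discs opened.

7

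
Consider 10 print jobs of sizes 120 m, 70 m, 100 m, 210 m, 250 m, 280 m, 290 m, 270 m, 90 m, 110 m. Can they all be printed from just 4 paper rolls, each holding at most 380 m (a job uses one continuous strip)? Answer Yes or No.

No

Total = 1790 m; ⌈1790/380⌉ = 5.
At least 5 paper rolls are required, but only 4 are allowed.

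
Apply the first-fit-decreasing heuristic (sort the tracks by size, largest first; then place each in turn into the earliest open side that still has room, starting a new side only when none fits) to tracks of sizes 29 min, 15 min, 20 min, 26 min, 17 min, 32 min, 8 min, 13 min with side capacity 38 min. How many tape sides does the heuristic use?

5

Sorted descending: 32, 29, 26, 20, 17, 15, 13, 8.
  32 → side 1 (new)  [load 32/38]
  29 → side 2 (new)  [load 29/38]
  26 → side 3 (new)  [load 26/38]
  20 → side 4 (new)  [load 20/38]
  17 → side 4  [load 37/38]
  15 → side 5 (new)  [load 15/38]
  13 → side 5  [load 28/38]
  8 → side 2  [load 37/38]
5 tape sides opened.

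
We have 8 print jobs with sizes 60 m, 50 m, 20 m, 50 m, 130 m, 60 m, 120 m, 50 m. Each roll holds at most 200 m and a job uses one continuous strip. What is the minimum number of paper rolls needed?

Total = 130 + 120 + 60 + 60 + 50 + 50 + 50 + 20 = 540 m.
Lower bound: ⌈540/200⌉ = 3 paper rolls.
A packing using 3 paper rolls:
  roll 1: 130 + 60 = 190
  roll 2: 120 + 60 + 20 = 200
  roll 3: 50 + 50 + 50 = 150
This matches the lower bound, so 3 is optimal.

3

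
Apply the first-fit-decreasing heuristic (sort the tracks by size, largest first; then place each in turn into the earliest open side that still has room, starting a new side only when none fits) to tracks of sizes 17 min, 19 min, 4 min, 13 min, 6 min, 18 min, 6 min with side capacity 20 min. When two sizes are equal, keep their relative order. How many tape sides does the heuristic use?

Sorted descending: 19, 18, 17, 13, 6, 6, 4.
  19 → side 1 (new)  [load 19/20]
  18 → side 2 (new)  [load 18/20]
  17 → side 3 (new)  [load 17/20]
  13 → side 4 (new)  [load 13/20]
  6 → side 4  [load 19/20]
  6 → side 5 (new)  [load 6/20]
  4 → side 5  [load 10/20]
5 tape sides opened.

5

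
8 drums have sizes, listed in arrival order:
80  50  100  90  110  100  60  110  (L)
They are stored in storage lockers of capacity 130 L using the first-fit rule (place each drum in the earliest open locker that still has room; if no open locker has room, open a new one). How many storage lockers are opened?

  80 → locker 1 (new)  [load 80/130]
  50 → locker 1  [load 130/130]
  100 → locker 2 (new)  [load 100/130]
  90 → locker 3 (new)  [load 90/130]
  110 → locker 4 (new)  [load 110/130]
  100 → locker 5 (new)  [load 100/130]
  60 → locker 6 (new)  [load 60/130]
  110 → locker 7 (new)  [load 110/130]
7 storage lockers opened.

7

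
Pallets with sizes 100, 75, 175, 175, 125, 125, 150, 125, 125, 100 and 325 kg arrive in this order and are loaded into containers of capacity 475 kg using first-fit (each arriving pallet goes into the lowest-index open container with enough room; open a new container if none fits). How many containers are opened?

4

  100 → container 1 (new)  [load 100/475]
  75 → container 1  [load 175/475]
  175 → container 1  [load 350/475]
  175 → container 2 (new)  [load 175/475]
  125 → container 1  [load 475/475]
  125 → container 2  [load 300/475]
  150 → container 2  [load 450/475]
  125 → container 3 (new)  [load 125/475]
  125 → container 3  [load 250/475]
  100 → container 3  [load 350/475]
  325 → container 4 (new)  [load 325/475]
4 containers opened.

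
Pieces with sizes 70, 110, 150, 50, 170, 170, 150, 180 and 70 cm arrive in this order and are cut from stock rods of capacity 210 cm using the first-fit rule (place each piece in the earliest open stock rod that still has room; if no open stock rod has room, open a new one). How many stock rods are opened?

  70 → stock rod 1 (new)  [load 70/210]
  110 → stock rod 1  [load 180/210]
  150 → stock rod 2 (new)  [load 150/210]
  50 → stock rod 2  [load 200/210]
  170 → stock rod 3 (new)  [load 170/210]
  170 → stock rod 4 (new)  [load 170/210]
  150 → stock rod 5 (new)  [load 150/210]
  180 → stock rod 6 (new)  [load 180/210]
  70 → stock rod 7 (new)  [load 70/210]
7 stock rods opened.

7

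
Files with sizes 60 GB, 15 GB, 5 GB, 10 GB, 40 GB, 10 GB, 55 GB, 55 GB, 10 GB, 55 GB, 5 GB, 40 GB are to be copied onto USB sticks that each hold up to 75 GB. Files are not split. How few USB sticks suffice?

Total = 60 + 55 + 55 + 55 + 40 + 40 + 15 + 10 + 10 + 10 + 5 + 5 = 360 GB.
Lower bound: ⌈360/75⌉ = 5 USB sticks.
Also, 6 files each exceed 75/2 GB, and no two of those can share a USB stick, so at least 6 USB sticks are needed.
A packing using 6 USB sticks:
  USB stick 1: 60 + 15 = 75
  USB stick 2: 55 + 10 + 10 = 75
  USB stick 3: 55 + 10 + 5 + 5 = 75
  USB stick 4: 55 = 55
  USB stick 5: 40 = 40
  USB stick 6: 40 = 40
This matches the lower bound, so 6 is optimal.

6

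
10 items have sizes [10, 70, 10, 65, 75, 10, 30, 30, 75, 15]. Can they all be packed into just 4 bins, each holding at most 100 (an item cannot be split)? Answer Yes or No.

A valid assignment using 4 bins:
  bin 1: 75 + 15 + 10 = 100
  bin 2: 75 + 10 + 10 = 95
  bin 3: 70 + 30 = 100
  bin 4: 65 + 30 = 95
Every load is within 100, so 4 bins suffice.

Yes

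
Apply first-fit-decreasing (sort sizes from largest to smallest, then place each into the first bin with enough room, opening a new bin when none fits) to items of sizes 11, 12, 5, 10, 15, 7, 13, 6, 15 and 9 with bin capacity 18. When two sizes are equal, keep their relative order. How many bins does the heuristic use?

Sorted descending: 15, 15, 13, 12, 11, 10, 9, 7, 6, 5.
  15 → bin 1 (new)  [load 15/18]
  15 → bin 2 (new)  [load 15/18]
  13 → bin 3 (new)  [load 13/18]
  12 → bin 4 (new)  [load 12/18]
  11 → bin 5 (new)  [load 11/18]
  10 → bin 6 (new)  [load 10/18]
  9 → bin 7 (new)  [load 9/18]
  7 → bin 5  [load 18/18]
  6 → bin 4  [load 18/18]
  5 → bin 3  [load 18/18]
7 bins opened.

7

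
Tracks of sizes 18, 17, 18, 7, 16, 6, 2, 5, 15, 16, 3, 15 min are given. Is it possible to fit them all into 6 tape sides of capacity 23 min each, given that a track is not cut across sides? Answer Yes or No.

No

Total = 138 min; ⌈138/23⌉ = 6.
7 tracks each exceed half the capacity and cannot share a side, forcing at least 7 tape sides.
At least 7 tape sides are required, but only 6 are allowed.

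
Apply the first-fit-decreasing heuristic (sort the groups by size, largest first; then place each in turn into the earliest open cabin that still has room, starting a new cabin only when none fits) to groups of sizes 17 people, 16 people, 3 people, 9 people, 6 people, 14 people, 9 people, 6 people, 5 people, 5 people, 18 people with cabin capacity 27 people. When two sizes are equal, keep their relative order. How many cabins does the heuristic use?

Sorted descending: 18, 17, 16, 14, 9, 9, 6, 6, 5, 5, 3.
  18 → cabin 1 (new)  [load 18/27]
  17 → cabin 2 (new)  [load 17/27]
  16 → cabin 3 (new)  [load 16/27]
  14 → cabin 4 (new)  [load 14/27]
  9 → cabin 1  [load 27/27]
  9 → cabin 2  [load 26/27]
  6 → cabin 3  [load 22/27]
  6 → cabin 4  [load 20/27]
  5 → cabin 3  [load 27/27]
  5 → cabin 4  [load 25/27]
  3 → cabin 5 (new)  [load 3/27]
5 cabins opened.

5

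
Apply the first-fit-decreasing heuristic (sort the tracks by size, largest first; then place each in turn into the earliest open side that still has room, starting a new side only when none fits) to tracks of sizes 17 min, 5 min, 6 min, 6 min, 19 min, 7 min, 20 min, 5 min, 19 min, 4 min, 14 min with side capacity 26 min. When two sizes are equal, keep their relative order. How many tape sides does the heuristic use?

5

Sorted descending: 20, 19, 19, 17, 14, 7, 6, 6, 5, 5, 4.
  20 → side 1 (new)  [load 20/26]
  19 → side 2 (new)  [load 19/26]
  19 → side 3 (new)  [load 19/26]
  17 → side 4 (new)  [load 17/26]
  14 → side 5 (new)  [load 14/26]
  7 → side 2  [load 26/26]
  6 → side 1  [load 26/26]
  6 → side 3  [load 25/26]
  5 → side 4  [load 22/26]
  5 → side 5  [load 19/26]
  4 → side 4  [load 26/26]
5 tape sides opened.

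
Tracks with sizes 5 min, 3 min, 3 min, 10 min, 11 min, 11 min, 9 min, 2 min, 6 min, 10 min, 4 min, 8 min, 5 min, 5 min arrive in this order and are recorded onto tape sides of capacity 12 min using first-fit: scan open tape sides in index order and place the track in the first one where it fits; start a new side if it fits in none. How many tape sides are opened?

  5 → side 1 (new)  [load 5/12]
  3 → side 1  [load 8/12]
  3 → side 1  [load 11/12]
  10 → side 2 (new)  [load 10/12]
  11 → side 3 (new)  [load 11/12]
  11 → side 4 (new)  [load 11/12]
  9 → side 5 (new)  [load 9/12]
  2 → side 2  [load 12/12]
  6 → side 6 (new)  [load 6/12]
  10 → side 7 (new)  [load 10/12]
  4 → side 6  [load 10/12]
  8 → side 8 (new)  [load 8/12]
  5 → side 9 (new)  [load 5/12]
  5 → side 9  [load 10/12]
9 tape sides opened.

9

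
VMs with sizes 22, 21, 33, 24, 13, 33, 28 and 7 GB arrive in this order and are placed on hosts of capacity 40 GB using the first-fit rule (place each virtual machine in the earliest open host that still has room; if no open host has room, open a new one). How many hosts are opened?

6

  22 → host 1 (new)  [load 22/40]
  21 → host 2 (new)  [load 21/40]
  33 → host 3 (new)  [load 33/40]
  24 → host 4 (new)  [load 24/40]
  13 → host 1  [load 35/40]
  33 → host 5 (new)  [load 33/40]
  28 → host 6 (new)  [load 28/40]
  7 → host 2  [load 28/40]
6 hosts opened.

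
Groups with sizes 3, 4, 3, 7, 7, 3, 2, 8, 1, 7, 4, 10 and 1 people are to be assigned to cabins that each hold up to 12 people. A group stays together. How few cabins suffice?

Total = 10 + 8 + 7 + 7 + 7 + 4 + 4 + 3 + 3 + 3 + 2 + 1 + 1 = 60 people.
Lower bound: ⌈60/12⌉ = 5 cabins.
A packing using 6 cabins:
  cabin 1: 10 + 2 = 12
  cabin 2: 8 + 4 = 12
  cabin 3: 7 + 4 + 1 = 12
  cabin 4: 7 + 3 + 1 = 11
  cabin 5: 7 + 3 = 10
  cabin 6: 3 = 3
No arrangement into 5 cabins stays within capacity, so 6 is optimal.

6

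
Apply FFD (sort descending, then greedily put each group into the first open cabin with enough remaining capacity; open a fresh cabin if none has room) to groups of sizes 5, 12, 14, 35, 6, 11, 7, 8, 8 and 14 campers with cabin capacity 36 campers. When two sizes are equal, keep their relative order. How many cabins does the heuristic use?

4

Sorted descending: 35, 14, 14, 12, 11, 8, 8, 7, 6, 5.
  35 → cabin 1 (new)  [load 35/36]
  14 → cabin 2 (new)  [load 14/36]
  14 → cabin 2  [load 28/36]
  12 → cabin 3 (new)  [load 12/36]
  11 → cabin 3  [load 23/36]
  8 → cabin 2  [load 36/36]
  8 → cabin 3  [load 31/36]
  7 → cabin 4 (new)  [load 7/36]
  6 → cabin 4  [load 13/36]
  5 → cabin 3  [load 36/36]
4 cabins opened.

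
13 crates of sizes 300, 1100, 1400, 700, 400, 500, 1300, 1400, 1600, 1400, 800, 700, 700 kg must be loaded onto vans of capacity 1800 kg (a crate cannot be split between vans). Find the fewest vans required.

Total = 1600 + 1400 + 1400 + 1400 + 1300 + 1100 + 800 + 700 + 700 + 700 + 500 + 400 + 300 = 12300 kg.
Lower bound: ⌈12300/1800⌉ = 7 vans.
A packing using 8 vans:
  van 1: 1600 = 1600
  van 2: 1400 + 400 = 1800
  van 3: 1400 + 300 = 1700
  van 4: 1400 = 1400
  van 5: 1300 + 500 = 1800
  van 6: 1100 + 700 = 1800
  van 7: 800 + 700 = 1500
  van 8: 700 = 700
No arrangement into 7 vans stays within capacity, so 8 is optimal.

8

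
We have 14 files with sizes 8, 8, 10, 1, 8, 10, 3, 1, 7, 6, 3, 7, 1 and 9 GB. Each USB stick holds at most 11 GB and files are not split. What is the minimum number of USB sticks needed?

9

Total = 10 + 10 + 9 + 8 + 8 + 8 + 7 + 7 + 6 + 3 + 3 + 1 + 1 + 1 = 82 GB.
Lower bound: ⌈82/11⌉ = 8 USB sticks.
Also, 9 files each exceed 11/2 GB, and no two of those can share a USB stick, so at least 9 USB sticks are needed.
A packing using 9 USB sticks:
  USB stick 1: 10 + 1 = 11
  USB stick 2: 10 + 1 = 11
  USB stick 3: 9 + 1 = 10
  USB stick 4: 8 + 3 = 11
  USB stick 5: 8 + 3 = 11
  USB stick 6: 8 = 8
  USB stick 7: 7 = 7
  USB stick 8: 7 = 7
  USB stick 9: 6 = 6
This matches the lower bound, so 9 is optimal.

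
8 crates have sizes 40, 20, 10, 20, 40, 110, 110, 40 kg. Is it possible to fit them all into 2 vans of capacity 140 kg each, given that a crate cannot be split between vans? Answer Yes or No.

No

Total = 390 kg; ⌈390/140⌉ = 3.
At least 3 vans are required, but only 2 are allowed.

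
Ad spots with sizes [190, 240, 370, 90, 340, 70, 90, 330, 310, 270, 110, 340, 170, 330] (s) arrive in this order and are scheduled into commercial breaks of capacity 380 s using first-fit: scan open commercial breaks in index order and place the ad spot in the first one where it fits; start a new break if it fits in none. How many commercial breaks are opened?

10

  190 → break 1 (new)  [load 190/380]
  240 → break 2 (new)  [load 240/380]
  370 → break 3 (new)  [load 370/380]
  90 → break 1  [load 280/380]
  340 → break 4 (new)  [load 340/380]
  70 → break 1  [load 350/380]
  90 → break 2  [load 330/380]
  330 → break 5 (new)  [load 330/380]
  310 → break 6 (new)  [load 310/380]
  270 → break 7 (new)  [load 270/380]
  110 → break 7  [load 380/380]
  340 → break 8 (new)  [load 340/380]
  170 → break 9 (new)  [load 170/380]
  330 → break 10 (new)  [load 330/380]
10 commercial breaks opened.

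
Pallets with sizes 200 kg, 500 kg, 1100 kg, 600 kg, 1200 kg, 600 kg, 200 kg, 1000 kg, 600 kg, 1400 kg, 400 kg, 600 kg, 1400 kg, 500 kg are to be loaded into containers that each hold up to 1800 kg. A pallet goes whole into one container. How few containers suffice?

6

Total = 1400 + 1400 + 1200 + 1100 + 1000 + 600 + 600 + 600 + 600 + 500 + 500 + 400 + 200 + 200 = 10300 kg.
Lower bound: ⌈10300/1800⌉ = 6 containers.
A packing using 6 containers:
  container 1: 1400 + 400 = 1800
  container 2: 1400 + 200 + 200 = 1800
  container 3: 1200 + 600 = 1800
  container 4: 1100 + 600 = 1700
  container 5: 1000 + 600 = 1600
  container 6: 600 + 500 + 500 = 1600
This matches the lower bound, so 6 is optimal.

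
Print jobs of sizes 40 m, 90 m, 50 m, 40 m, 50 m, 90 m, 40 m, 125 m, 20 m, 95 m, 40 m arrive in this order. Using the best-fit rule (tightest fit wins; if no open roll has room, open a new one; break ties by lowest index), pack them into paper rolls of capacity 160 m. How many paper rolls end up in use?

  40 → roll 1 (new)  [load 40/160]
  90 → roll 1  [load 130/160]
  50 → roll 2 (new)  [load 50/160]
  40 → roll 2  [load 90/160]
  50 → roll 2  [load 140/160]
  90 → roll 3 (new)  [load 90/160]
  40 → roll 3  [load 130/160]
  125 → roll 4 (new)  [load 125/160]
  20 → roll 2  [load 160/160]
  95 → roll 5 (new)  [load 95/160]
  40 → roll 5  [load 135/160]
5 paper rolls opened.

5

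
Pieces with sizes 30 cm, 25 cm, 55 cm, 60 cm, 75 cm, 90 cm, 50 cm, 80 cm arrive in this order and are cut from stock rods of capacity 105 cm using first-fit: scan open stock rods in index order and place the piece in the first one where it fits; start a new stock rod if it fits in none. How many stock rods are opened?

6

  30 → stock rod 1 (new)  [load 30/105]
  25 → stock rod 1  [load 55/105]
  55 → stock rod 2 (new)  [load 55/105]
  60 → stock rod 3 (new)  [load 60/105]
  75 → stock rod 4 (new)  [load 75/105]
  90 → stock rod 5 (new)  [load 90/105]
  50 → stock rod 1  [load 105/105]
  80 → stock rod 6 (new)  [load 80/105]
6 stock rods opened.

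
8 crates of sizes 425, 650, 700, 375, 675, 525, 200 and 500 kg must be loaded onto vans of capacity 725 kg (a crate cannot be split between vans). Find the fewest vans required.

Total = 700 + 675 + 650 + 525 + 500 + 425 + 375 + 200 = 4050 kg.
Lower bound: ⌈4050/725⌉ = 6 vans.
Also, 7 crates each exceed 725/2 kg, and no two of those can share a van, so at least 7 vans are needed.
A packing using 7 vans:
  van 1: 700 = 700
  van 2: 675 = 675
  van 3: 650 = 650
  van 4: 525 + 200 = 725
  van 5: 500 = 500
  van 6: 425 = 425
  van 7: 375 = 375
This matches the lower bound, so 7 is optimal.

7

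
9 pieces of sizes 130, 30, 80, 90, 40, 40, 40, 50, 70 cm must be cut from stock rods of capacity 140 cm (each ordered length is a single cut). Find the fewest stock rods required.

Total = 130 + 90 + 80 + 70 + 50 + 40 + 40 + 40 + 30 = 570 cm.
Lower bound: ⌈570/140⌉ = 5 stock rods.
A packing using 5 stock rods:
  stock rod 1: 130 = 130
  stock rod 2: 90 + 50 = 140
  stock rod 3: 80 + 40 = 120
  stock rod 4: 70 + 40 + 30 = 140
  stock rod 5: 40 = 40
This matches the lower bound, so 5 is optimal.

5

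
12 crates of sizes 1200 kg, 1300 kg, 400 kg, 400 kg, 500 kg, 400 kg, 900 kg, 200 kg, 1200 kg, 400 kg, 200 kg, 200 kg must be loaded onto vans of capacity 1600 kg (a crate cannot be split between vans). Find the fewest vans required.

5

Total = 1300 + 1200 + 1200 + 900 + 500 + 400 + 400 + 400 + 400 + 200 + 200 + 200 = 7300 kg.
Lower bound: ⌈7300/1600⌉ = 5 vans.
A packing using 5 vans:
  van 1: 1300 + 200 = 1500
  van 2: 1200 + 400 = 1600
  van 3: 1200 + 400 = 1600
  van 4: 900 + 500 + 200 = 1600
  van 5: 400 + 400 + 200 = 1000
This matches the lower bound, so 5 is optimal.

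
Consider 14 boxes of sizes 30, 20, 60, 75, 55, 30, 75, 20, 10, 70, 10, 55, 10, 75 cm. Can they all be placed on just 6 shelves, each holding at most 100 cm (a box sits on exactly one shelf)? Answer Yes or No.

No

Total = 595 cm; ⌈595/100⌉ = 6.
7 boxes each exceed half the capacity and cannot share a shelf, forcing at least 7 shelves.
At least 7 shelves are required, but only 6 are allowed.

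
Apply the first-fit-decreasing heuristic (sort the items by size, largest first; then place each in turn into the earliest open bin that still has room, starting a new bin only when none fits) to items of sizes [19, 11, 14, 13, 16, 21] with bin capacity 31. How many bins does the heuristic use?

4

Sorted descending: 21, 19, 16, 14, 13, 11.
  21 → bin 1 (new)  [load 21/31]
  19 → bin 2 (new)  [load 19/31]
  16 → bin 3 (new)  [load 16/31]
  14 → bin 3  [load 30/31]
  13 → bin 4 (new)  [load 13/31]
  11 → bin 2  [load 30/31]
4 bins opened.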